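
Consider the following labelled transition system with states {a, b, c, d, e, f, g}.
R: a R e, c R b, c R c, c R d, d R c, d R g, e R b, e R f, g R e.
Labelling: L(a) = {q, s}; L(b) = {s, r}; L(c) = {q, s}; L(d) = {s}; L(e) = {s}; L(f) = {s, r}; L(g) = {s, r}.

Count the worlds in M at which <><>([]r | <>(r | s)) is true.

4

Recall that []ψ holds at a world iff ψ holds at every accessible world, and <>ψ holds iff ψ holds at some accessible world.
Let φ = <><>([]r | <>(r | s)). Evaluate φ at each world:
  a (successors {e}): φ is true.
  b (successors ∅): φ is false.
  c (successors {b, c, d}): φ is true.
  d (successors {c, g}): φ is true.
  e (successors {b, f}): φ is false.
  f (successors ∅): φ is false.
  g (successors {e}): φ is true.
For instance, at c:
  At c: <><>([]r | <>(r | s)) requires <>([]r | <>(r | s)) at some successor in {b, c, d}.
    <>([]r | <>(r | s)) holds at c, so <><>([]r | <>(r | s)) is true at c.
      At c: <>([]r | <>(r | s)) requires []r | <>(r | s) at some successor in {b, c, d}.
        []r | <>(r | s) holds at b, so <>([]r | <>(r | s)) is true at c.
Satisfying worlds: {a, c, d, g}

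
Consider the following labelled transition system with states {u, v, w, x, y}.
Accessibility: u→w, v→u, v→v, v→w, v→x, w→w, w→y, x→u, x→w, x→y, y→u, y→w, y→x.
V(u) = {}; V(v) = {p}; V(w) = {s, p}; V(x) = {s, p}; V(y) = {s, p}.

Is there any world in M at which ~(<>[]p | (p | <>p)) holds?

No

Recall that []ψ holds at a world iff ψ holds at every accessible world, and <>ψ holds iff ψ holds at some accessible world.
Let φ = ~(<>[]p | (p | <>p)). Evaluate φ at each world:
  u (successors {w}): φ is false.
  v (successors {u, v, w, x}): φ is false.
  w (successors {w, y}): φ is false.
  x (successors {u, w, y}): φ is false.
  y (successors {u, w, x}): φ is false.
For instance, at x:
  At x: <>[]p | (p | <>p) is true, so ~(<>[]p | (p | <>p)) is false.
    At x: <>[]p is true, p | <>p is true, so <>[]p | (p | <>p) is true.
      At x: <>[]p requires []p at some successor in {u, w, y}.
        []p holds at u, so <>[]p is true at x.
      At x: p is true, <>p is true, so p | <>p is true.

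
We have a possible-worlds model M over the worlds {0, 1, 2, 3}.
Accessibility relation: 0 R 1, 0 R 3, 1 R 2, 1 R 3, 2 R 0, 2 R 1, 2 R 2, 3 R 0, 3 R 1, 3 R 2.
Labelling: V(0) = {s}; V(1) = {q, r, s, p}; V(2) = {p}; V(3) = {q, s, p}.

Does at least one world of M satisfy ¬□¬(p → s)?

Yes

Let φ = ¬□¬(p → s). Evaluate φ at each world:
  0 (successors {1, 3}): φ is true.
  1 (successors {2, 3}): φ is true.
  2 (successors {0, 1, 2}): φ is true.
  3 (successors {0, 1, 2}): φ is true.
Detail at 0 (witness):
  At 0: □¬(p → s) is false, so ¬□¬(p → s) is true.
    At 0: □¬(p → s) requires ¬(p → s) at every successor {1, 3}.
      ¬(p → s) fails at 1, so □¬(p → s) is false at 0.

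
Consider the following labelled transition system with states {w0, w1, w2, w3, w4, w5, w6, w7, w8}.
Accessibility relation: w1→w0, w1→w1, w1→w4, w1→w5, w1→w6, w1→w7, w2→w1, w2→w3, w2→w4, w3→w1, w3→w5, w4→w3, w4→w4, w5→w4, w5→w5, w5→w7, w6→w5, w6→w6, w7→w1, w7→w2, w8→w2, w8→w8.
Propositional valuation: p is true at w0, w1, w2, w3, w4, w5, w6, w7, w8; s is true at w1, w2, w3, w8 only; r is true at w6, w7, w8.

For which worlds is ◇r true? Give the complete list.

Let φ = ◇r. Evaluate φ at each world:
  w0 (successors ∅): φ is false.
  w1 (successors {w0, w1, w4, w5, w6, w7}): φ is true.
  w2 (successors {w1, w3, w4}): φ is false.
  w3 (successors {w1, w5}): φ is false.
  w4 (successors {w3, w4}): φ is false.
  w5 (successors {w4, w5, w7}): φ is true.
  w6 (successors {w5, w6}): φ is true.
  w7 (successors {w1, w2}): φ is false.
  w8 (successors {w2, w8}): φ is true.
For instance, at w8:
  At w8: ◇r requires r at some successor in {w2, w8}.
    r holds at w8, so ◇r is true at w8.
Satisfying worlds: {w1, w5, w6, w8}

w1, w5, w6, w8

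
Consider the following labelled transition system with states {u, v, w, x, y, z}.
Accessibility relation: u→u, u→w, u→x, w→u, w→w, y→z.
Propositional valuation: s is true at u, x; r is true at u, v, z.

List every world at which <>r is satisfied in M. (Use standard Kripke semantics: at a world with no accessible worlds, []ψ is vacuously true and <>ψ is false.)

Let φ = <>r. Evaluate φ at each world:
  u (successors {u, w, x}): φ is true.
  v (successors ∅): φ is false.
  w (successors {u, w}): φ is true.
  x (successors ∅): φ is false.
  y (successors {z}): φ is true.
  z (successors ∅): φ is false.
For instance, at y:
  At y: <>r requires r at some successor in {z}.
    r holds at z, so <>r is true at y.
Satisfying worlds: {u, w, y}

u, w, y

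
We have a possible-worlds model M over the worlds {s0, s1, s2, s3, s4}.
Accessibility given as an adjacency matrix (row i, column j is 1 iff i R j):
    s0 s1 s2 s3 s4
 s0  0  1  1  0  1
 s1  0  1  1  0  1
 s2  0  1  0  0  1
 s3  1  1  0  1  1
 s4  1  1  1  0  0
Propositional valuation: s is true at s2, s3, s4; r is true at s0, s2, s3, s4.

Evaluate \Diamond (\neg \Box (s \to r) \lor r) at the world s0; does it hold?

Recall that \Box ψ holds at a world iff ψ holds at every accessible world, and \Diamond ψ holds iff ψ holds at some accessible world.
At s0: \Diamond (\neg \Box (s \to r) \lor r) requires \neg \Box (s \to r) \lor r at some successor in {s1, s2, s4}.
  \neg \Box (s \to r) \lor r holds at s2, so \Diamond (\neg \Box (s \to r) \lor r) is true at s0.
    At s2: \neg \Box (s \to r) is false, r is true, so \neg \Box (s \to r) \lor r is true.
      At s2: \Box (s \to r) is true, so \neg \Box (s \to r) is false.

Yes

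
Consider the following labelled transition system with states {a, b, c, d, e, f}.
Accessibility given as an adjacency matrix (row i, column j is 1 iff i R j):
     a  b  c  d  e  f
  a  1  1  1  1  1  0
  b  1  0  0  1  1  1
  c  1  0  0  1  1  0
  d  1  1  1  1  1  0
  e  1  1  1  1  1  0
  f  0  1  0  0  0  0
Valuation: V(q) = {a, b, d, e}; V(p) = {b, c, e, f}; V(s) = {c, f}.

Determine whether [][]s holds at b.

At b: [][]s requires []s at every successor {a, d, e, f}.
  []s fails at a, so [][]s is false at b.
    At a: []s requires s at every successor {a, b, c, d, e}.
      s fails at a, so []s is false at a.

No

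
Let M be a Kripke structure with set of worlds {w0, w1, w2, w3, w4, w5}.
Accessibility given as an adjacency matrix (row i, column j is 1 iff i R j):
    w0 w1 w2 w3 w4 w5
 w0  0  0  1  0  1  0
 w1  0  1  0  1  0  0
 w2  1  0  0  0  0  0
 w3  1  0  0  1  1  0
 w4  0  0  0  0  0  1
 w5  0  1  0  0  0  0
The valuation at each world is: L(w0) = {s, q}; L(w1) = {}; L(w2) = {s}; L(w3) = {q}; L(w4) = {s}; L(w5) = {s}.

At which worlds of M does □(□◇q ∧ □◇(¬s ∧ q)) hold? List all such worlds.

Let φ = □(□◇q ∧ □◇(¬s ∧ q)). Evaluate φ at each world:
  w0 (successors {w2, w4}): φ is false.
  w1 (successors {w1, w3}): φ is false.
  w2 (successors {w0}): φ is false.
  w3 (successors {w0, w3, w4}): φ is false.
  w4 (successors {w5}): φ is true.
  w5 (successors {w1}): φ is true.
For instance, at w0:
  At w0: □(□◇q ∧ □◇(¬s ∧ q)) requires □◇q ∧ □◇(¬s ∧ q) at every successor {w2, w4}.
    □◇q ∧ □◇(¬s ∧ q) fails at w2, so □(□◇q ∧ □◇(¬s ∧ q)) is false at w0.
      At w2: □◇q is false, □◇(¬s ∧ q) is false, so □◇q ∧ □◇(¬s ∧ q) is false.
Satisfying worlds: {w4, w5}

w4, w5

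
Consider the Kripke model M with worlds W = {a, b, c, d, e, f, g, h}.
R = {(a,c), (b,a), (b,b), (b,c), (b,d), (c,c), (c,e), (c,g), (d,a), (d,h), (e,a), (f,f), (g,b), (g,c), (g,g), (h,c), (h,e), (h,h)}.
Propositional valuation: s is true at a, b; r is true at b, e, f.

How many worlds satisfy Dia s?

Let φ = Dia s. Evaluate φ at each world:
  a (successors {c}): φ is false.
  b (successors {a, b, c, d}): φ is true.
  c (successors {c, e, g}): φ is false.
  d (successors {a, h}): φ is true.
  e (successors {a}): φ is true.
  f (successors {f}): φ is false.
  g (successors {b, c, g}): φ is true.
  h (successors {c, e, h}): φ is false.
For instance, at b:
  At b: Dia s requires s at some successor in {a, b, c, d}.
    s holds at a, so Dia s is true at b.
Satisfying worlds: {b, d, e, g}

4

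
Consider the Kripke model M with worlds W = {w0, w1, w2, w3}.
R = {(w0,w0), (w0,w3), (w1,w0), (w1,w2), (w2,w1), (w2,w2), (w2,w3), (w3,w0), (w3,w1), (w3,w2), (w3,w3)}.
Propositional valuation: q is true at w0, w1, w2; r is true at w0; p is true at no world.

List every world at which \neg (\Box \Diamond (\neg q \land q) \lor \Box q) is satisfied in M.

Let φ = \neg (\Box \Diamond (\neg q \land q) \lor \Box q). Evaluate φ at each world:
  w0 (successors {w0, w3}): φ is true.
  w1 (successors {w0, w2}): φ is false.
  w2 (successors {w1, w2, w3}): φ is true.
  w3 (successors {w0, w1, w2, w3}): φ is true.
For instance, at w3:
  At w3: \Box \Diamond (\neg q \land q) \lor \Box q is false, so \neg (\Box \Diamond (\neg q \land q) \lor \Box q) is true.
    At w3: \Box \Diamond (\neg q \land q) is false, \Box q is false, so \Box \Diamond (\neg q \land q) \lor \Box q is false.
      At w3: \Box \Diamond (\neg q \land q) requires \Diamond (\neg q \land q) at every successor {w0, w1, w2, w3}.
        \Diamond (\neg q \land q) fails at w0, so \Box \Diamond (\neg q \land q) is false at w3.
      At w3: \Box q requires q at every successor {w0, w1, w2, w3}.
        q fails at w3, so \Box q is false at w3.
Satisfying worlds: {w0, w2, w3}

w0, w2, w3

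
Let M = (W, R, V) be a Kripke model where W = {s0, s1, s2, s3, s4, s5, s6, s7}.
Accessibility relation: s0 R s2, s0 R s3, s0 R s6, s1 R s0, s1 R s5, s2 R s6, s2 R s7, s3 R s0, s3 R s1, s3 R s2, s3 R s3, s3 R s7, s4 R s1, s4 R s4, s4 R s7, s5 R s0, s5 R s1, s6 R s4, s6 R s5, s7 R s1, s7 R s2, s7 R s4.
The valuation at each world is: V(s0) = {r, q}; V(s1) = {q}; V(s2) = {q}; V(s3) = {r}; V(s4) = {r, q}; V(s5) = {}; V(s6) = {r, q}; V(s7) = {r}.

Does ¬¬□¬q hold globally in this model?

No

Let φ = ¬¬□¬q. Evaluate φ at each world:
  s0 (successors {s2, s3, s6}): φ is false.
  s1 (successors {s0, s5}): φ is false.
  s2 (successors {s6, s7}): φ is false.
  s3 (successors {s0, s1, s2, s3, s7}): φ is false.
  s4 (successors {s1, s4, s7}): φ is false.
  s5 (successors {s0, s1}): φ is false.
  s6 (successors {s4, s5}): φ is false.
  s7 (successors {s1, s2, s4}): φ is false.
Detail at s0 (counterexample):
  At s0: ¬□¬q is true, so ¬¬□¬q is false.
    At s0: □¬q is false, so ¬□¬q is true.
      At s0: □¬q requires ¬q at every successor {s2, s3, s6}.
        ¬q fails at s2, so □¬q is false at s0.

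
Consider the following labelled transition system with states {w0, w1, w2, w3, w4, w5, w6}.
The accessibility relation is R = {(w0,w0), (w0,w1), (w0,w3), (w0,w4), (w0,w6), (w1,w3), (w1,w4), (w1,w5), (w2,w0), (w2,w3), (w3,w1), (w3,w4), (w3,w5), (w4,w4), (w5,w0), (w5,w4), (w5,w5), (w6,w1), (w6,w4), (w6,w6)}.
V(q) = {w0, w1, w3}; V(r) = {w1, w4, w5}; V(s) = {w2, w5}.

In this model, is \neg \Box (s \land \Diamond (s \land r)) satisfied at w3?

At w3: \Box (s \land \Diamond (s \land r)) is false, so \neg \Box (s \land \Diamond (s \land r)) is true.
  At w3: \Box (s \land \Diamond (s \land r)) requires s \land \Diamond (s \land r) at every successor {w1, w4, w5}.
    s \land \Diamond (s \land r) fails at w1, so \Box (s \land \Diamond (s \land r)) is false at w3.
      At w1: s is false, \Diamond (s \land r) is true, so s \land \Diamond (s \land r) is false.

Yes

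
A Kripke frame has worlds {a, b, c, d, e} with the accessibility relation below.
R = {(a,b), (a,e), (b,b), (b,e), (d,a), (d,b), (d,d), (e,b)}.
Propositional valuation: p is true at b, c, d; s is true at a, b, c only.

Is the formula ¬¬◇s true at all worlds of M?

No

Let φ = ¬¬◇s. Evaluate φ at each world:
  a (successors {b, e}): φ is true.
  b (successors {b, e}): φ is true.
  c (successors ∅): φ is false.
  d (successors {a, b, d}): φ is true.
  e (successors {b}): φ is true.
Detail at c (counterexample):
  At c: ¬◇s is true, so ¬¬◇s is false.
    At c: ◇s is false, so ¬◇s is true.
      At c: no accessible worlds, so ◇s is false.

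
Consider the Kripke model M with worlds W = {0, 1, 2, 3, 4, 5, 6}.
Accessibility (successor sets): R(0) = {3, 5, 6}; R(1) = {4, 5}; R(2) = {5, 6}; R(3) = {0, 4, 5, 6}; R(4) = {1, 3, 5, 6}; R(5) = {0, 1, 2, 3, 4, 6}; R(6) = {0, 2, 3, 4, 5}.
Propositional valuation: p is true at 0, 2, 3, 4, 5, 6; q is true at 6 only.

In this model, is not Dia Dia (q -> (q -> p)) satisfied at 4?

No

At 4: Dia Dia (q -> (q -> p)) is true, so not Dia Dia (q -> (q -> p)) is false.
  At 4: Dia Dia (q -> (q -> p)) requires Dia (q -> (q -> p)) at some successor in {1, 3, 5, 6}.
    Dia (q -> (q -> p)) holds at 1, so Dia Dia (q -> (q -> p)) is true at 4.
      At 1: Dia (q -> (q -> p)) requires q -> (q -> p) at some successor in {4, 5}.
        q -> (q -> p) holds at 4, so Dia (q -> (q -> p)) is true at 1.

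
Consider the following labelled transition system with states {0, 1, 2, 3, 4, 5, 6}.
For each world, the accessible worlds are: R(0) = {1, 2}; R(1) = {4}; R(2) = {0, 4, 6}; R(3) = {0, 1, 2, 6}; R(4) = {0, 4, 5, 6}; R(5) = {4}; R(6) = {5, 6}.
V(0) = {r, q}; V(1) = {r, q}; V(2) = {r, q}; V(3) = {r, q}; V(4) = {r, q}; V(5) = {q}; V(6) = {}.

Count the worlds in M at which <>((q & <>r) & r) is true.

6

Recall that <>ψ holds at a world iff ψ holds at some accessible world.
Let φ = <>((q & <>r) & r). Evaluate φ at each world:
  0 (successors {1, 2}): φ is true.
  1 (successors {4}): φ is true.
  2 (successors {0, 4, 6}): φ is true.
  3 (successors {0, 1, 2, 6}): φ is true.
  4 (successors {0, 4, 5, 6}): φ is true.
  5 (successors {4}): φ is true.
  6 (successors {5, 6}): φ is false.
For instance, at 2:
  At 2: <>((q & <>r) & r) requires (q & <>r) & r at some successor in {0, 4, 6}.
    (q & <>r) & r holds at 0, so <>((q & <>r) & r) is true at 2.
      At 0: q & <>r is true, r is true, so (q & <>r) & r is true.
Satisfying worlds: {0, 1, 2, 3, 4, 5}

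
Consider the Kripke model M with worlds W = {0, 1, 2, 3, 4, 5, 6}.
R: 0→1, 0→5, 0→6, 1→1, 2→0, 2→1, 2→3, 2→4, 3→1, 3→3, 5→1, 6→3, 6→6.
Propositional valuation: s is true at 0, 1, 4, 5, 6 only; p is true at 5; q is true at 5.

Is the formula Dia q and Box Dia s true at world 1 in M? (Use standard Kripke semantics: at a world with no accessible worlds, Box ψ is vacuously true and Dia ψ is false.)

At 1: Dia q is false, Box Dia s is true, so Dia q and Box Dia s is false.
  At 1: Dia q requires q at some successor in {1}.
    At 1: q is false.
  So Dia q is false at 1.
  At 1: Box Dia s requires Dia s at every successor {1}.
      At 1: Dia s requires s at some successor in {1}.
        s holds at 1, so Dia s is true at 1.
  So Box Dia s is true at 1.

No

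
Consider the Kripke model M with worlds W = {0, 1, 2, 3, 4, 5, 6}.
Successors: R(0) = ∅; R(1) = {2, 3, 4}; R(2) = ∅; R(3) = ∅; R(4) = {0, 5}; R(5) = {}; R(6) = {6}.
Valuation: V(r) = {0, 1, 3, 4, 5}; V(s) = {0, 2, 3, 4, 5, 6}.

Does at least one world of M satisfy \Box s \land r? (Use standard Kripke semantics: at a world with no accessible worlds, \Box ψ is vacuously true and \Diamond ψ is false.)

Let φ = \Box s \land r. Evaluate φ at each world:
  0 (successors ∅): φ is true.
  1 (successors {2, 3, 4}): φ is true.
  2 (successors ∅): φ is false.
  3 (successors ∅): φ is true.
  4 (successors {0, 5}): φ is true.
  5 (successors ∅): φ is true.
  6 (successors {6}): φ is false.
Detail at 0 (witness):
  At 0: \Box s is true, r is true, so \Box s \land r is true.
    At 0: no accessible worlds, so \Box s holds vacuously.

Yes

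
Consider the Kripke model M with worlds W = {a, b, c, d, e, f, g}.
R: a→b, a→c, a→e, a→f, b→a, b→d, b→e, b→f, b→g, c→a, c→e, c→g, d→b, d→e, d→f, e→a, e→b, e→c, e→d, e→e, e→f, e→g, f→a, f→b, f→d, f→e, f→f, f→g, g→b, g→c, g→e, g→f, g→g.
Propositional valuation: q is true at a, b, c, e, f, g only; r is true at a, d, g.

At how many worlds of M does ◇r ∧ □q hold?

Let φ = ◇r ∧ □q. Evaluate φ at each world:
  a (successors {b, c, e, f}): φ is false.
  b (successors {a, d, e, f, g}): φ is false.
  c (successors {a, e, g}): φ is true.
  d (successors {b, e, f}): φ is false.
  e (successors {a, b, c, d, e, f, g}): φ is false.
  f (successors {a, b, d, e, f, g}): φ is false.
  g (successors {b, c, e, f, g}): φ is true.
For instance, at e:
  At e: ◇r is true, □q is false, so ◇r ∧ □q is false.
    At e: ◇r requires r at some successor in {a, b, c, d, e, f, g}.
      r holds at a, so ◇r is true at e.
    At e: □q requires q at every successor {a, b, c, d, e, f, g}.
      q fails at d, so □q is false at e.
Satisfying worlds: {c, g}

2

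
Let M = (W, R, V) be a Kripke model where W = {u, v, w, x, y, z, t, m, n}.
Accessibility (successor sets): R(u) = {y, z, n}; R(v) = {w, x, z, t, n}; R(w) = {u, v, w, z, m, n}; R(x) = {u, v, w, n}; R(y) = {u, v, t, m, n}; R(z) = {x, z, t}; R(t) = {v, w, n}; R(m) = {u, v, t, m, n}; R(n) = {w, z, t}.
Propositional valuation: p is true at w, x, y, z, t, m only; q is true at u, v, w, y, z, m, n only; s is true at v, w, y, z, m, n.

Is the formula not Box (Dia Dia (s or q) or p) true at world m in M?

No

At m: Box (Dia Dia (s or q) or p) is true, so not Box (Dia Dia (s or q) or p) is false.
  At m: Box (Dia Dia (s or q) or p) requires Dia Dia (s or q) or p at every successor {u, v, t, m, n}.
    At u: Dia Dia (s or q) or p is true.
    At v: Dia Dia (s or q) or p is true.
    At t: Dia Dia (s or q) or p is true.
    At m: Dia Dia (s or q) or p is true.
    At n: Dia Dia (s or q) or p is true.
  So Box (Dia Dia (s or q) or p) is true at m.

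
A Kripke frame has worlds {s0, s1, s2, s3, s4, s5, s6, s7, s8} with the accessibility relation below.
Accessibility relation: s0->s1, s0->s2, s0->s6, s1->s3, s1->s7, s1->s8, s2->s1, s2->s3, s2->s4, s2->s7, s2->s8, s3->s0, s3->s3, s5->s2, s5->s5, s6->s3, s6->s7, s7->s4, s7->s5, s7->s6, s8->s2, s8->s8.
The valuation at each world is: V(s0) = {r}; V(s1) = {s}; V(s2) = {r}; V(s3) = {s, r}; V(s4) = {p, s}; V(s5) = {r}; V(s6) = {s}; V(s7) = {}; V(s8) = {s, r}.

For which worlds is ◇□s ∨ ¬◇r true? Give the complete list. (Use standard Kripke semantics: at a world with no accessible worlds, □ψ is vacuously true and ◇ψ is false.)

s2, s4, s7

Recall that □ψ holds at a world iff ψ holds at every accessible world, and ◇ψ holds iff ψ holds at some accessible world.
Let φ = ◇□s ∨ ¬◇r. Evaluate φ at each world:
  s0 (successors {s1, s2, s6}): φ is false.
  s1 (successors {s3, s7, s8}): φ is false.
  s2 (successors {s1, s3, s4, s7, s8}): φ is true.
  s3 (successors {s0, s3}): φ is false.
  s4 (successors ∅): φ is true.
  s5 (successors {s2, s5}): φ is false.
  s6 (successors {s3, s7}): φ is false.
  s7 (successors {s4, s5, s6}): φ is true.
  s8 (successors {s2, s8}): φ is false.
For instance, at s0:
  At s0: ◇□s is false, ¬◇r is false, so ◇□s ∨ ¬◇r is false.
    At s0: ◇□s requires □s at some successor in {s1, s2, s6}.
      At s1: □s is false.
      At s2: □s is false.
      At s6: □s is false.
    So ◇□s is false at s0.
    At s0: ◇r is true, so ¬◇r is false.
      At s0: ◇r requires r at some successor in {s1, s2, s6}.
        r holds at s2, so ◇r is true at s0.
Satisfying worlds: {s2, s4, s7}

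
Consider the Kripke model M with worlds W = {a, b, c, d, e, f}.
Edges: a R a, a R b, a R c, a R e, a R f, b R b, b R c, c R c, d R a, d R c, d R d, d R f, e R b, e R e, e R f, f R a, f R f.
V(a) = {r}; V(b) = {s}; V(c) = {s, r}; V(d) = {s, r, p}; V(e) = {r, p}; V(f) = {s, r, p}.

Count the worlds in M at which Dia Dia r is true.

6

Recall that Dia ψ holds at a world iff ψ holds at some accessible world.
Let φ = Dia Dia r. Evaluate φ at each world:
  a (successors {a, b, c, e, f}): φ is true.
  b (successors {b, c}): φ is true.
  c (successors {c}): φ is true.
  d (successors {a, c, d, f}): φ is true.
  e (successors {b, e, f}): φ is true.
  f (successors {a, f}): φ is true.
For instance, at e:
  At e: Dia Dia r requires Dia r at some successor in {b, e, f}.
    Dia r holds at b, so Dia Dia r is true at e.
      At b: Dia r requires r at some successor in {b, c}.
        r holds at c, so Dia r is true at b.
Satisfying worlds: {a, b, c, d, e, f}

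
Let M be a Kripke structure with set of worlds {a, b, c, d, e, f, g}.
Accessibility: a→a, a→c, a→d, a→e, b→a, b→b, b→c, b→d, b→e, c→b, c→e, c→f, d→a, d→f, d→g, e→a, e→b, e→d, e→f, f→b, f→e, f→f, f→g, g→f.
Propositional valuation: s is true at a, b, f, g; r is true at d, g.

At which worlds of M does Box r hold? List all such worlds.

Let φ = Box r. Evaluate φ at each world:
  a (successors {a, c, d, e}): φ is false.
  b (successors {a, b, c, d, e}): φ is false.
  c (successors {b, e, f}): φ is false.
  d (successors {a, f, g}): φ is false.
  e (successors {a, b, d, f}): φ is false.
  f (successors {b, e, f, g}): φ is false.
  g (successors {f}): φ is false.
For instance, at e:
  At e: Box r requires r at every successor {a, b, d, f}.
    r fails at a, so Box r is false at e.
Satisfying worlds: none.

none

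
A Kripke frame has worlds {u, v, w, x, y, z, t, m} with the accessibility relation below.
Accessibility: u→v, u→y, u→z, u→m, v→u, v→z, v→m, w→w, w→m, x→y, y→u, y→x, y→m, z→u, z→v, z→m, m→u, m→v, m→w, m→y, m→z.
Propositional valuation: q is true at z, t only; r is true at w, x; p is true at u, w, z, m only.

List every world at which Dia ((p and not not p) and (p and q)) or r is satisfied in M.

u, v, w, x, m

Let φ = Dia ((p and not not p) and (p and q)) or r. Evaluate φ at each world:
  u (successors {v, y, z, m}): φ is true.
  v (successors {u, z, m}): φ is true.
  w (successors {w, m}): φ is true.
  x (successors {y}): φ is true.
  y (successors {u, x, m}): φ is false.
  z (successors {u, v, m}): φ is false.
  t (successors ∅): φ is false.
  m (successors {u, v, w, y, z}): φ is true.
For instance, at v:
  At v: Dia ((p and not not p) and (p and q)) is true, r is false, so Dia ((p and not not p) and (p and q)) or r is true.
    At v: Dia ((p and not not p) and (p and q)) requires (p and not not p) and (p and q) at some successor in {u, z, m}.
      (p and not not p) and (p and q) holds at z, so Dia ((p and not not p) and (p and q)) is true at v.
Satisfying worlds: {u, v, w, x, m}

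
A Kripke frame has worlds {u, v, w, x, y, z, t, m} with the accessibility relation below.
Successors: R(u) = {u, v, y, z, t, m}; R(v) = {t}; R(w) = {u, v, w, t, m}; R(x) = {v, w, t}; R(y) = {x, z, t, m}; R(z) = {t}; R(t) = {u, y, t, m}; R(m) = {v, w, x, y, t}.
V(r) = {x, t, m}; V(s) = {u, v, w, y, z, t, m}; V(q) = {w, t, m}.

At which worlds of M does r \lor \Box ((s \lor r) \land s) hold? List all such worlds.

Recall that \Box ψ holds at a world iff ψ holds at every accessible world, and \Diamond ψ holds iff ψ holds at some accessible world.
Let φ = r \lor \Box ((s \lor r) \land s). Evaluate φ at each world:
  u (successors {u, v, y, z, t, m}): φ is true.
  v (successors {t}): φ is true.
  w (successors {u, v, w, t, m}): φ is true.
  x (successors {v, w, t}): φ is true.
  y (successors {x, z, t, m}): φ is false.
  z (successors {t}): φ is true.
  t (successors {u, y, t, m}): φ is true.
  m (successors {v, w, x, y, t}): φ is true.
For instance, at w:
  At w: r is false, \Box ((s \lor r) \land s) is true, so r \lor \Box ((s \lor r) \land s) is true.
    At w: \Box ((s \lor r) \land s) requires (s \lor r) \land s at every successor {u, v, w, t, m}.
      At u: (s \lor r) \land s is true.
      At v: (s \lor r) \land s is true.
      At w: (s \lor r) \land s is true.
      At t: (s \lor r) \land s is true.
      At m: (s \lor r) \land s is true.
    So \Box ((s \lor r) \land s) is true at w.
Satisfying worlds: {u, v, w, x, z, t, m}

u, v, w, x, z, t, m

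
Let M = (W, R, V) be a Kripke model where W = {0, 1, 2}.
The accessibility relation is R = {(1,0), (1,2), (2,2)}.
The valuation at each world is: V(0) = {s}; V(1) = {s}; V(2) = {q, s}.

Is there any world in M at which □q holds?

Yes

Let φ = □q. Evaluate φ at each world:
  0 (successors ∅): φ is true.
  1 (successors {0, 2}): φ is false.
  2 (successors {2}): φ is true.
Detail at 0 (witness):
  At 0: no accessible worlds, so □q holds vacuously.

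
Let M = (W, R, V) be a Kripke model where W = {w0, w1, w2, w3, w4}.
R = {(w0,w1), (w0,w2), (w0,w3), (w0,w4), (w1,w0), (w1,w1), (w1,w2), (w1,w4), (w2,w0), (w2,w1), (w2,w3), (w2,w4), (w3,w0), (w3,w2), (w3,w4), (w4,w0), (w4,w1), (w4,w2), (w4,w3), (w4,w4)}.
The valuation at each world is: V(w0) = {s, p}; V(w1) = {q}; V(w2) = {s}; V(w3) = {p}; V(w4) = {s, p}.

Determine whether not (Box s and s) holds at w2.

Yes

At w2: Box s and s is false, so not (Box s and s) is true.
  At w2: Box s is false, s is true, so Box s and s is false.
    At w2: Box s requires s at every successor {w0, w1, w3, w4}.
      s fails at w1, so Box s is false at w2.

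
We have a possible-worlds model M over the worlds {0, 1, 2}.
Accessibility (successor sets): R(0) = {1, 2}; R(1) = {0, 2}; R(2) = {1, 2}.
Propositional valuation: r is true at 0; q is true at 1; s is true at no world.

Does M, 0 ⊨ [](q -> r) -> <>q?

Yes

At 0: [](q -> r) is false, <>q is true, so [](q -> r) -> <>q is true.
  At 0: [](q -> r) requires q -> r at every successor {1, 2}.
    q -> r fails at 1, so [](q -> r) is false at 0.
  At 0: <>q requires q at some successor in {1, 2}.
    q holds at 1, so <>q is true at 0.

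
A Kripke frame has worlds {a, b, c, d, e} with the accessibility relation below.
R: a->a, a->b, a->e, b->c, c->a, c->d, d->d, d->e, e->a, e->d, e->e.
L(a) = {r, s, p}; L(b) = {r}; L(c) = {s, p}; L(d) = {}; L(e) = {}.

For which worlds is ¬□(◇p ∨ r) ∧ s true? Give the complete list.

c

Recall that □ψ holds at a world iff ψ holds at every accessible world, and ◇ψ holds iff ψ holds at some accessible world.
Let φ = ¬□(◇p ∨ r) ∧ s. Evaluate φ at each world:
  a (successors {a, b, e}): φ is false.
  b (successors {c}): φ is false.
  c (successors {a, d}): φ is true.
  d (successors {d, e}): φ is false.
  e (successors {a, d, e}): φ is false.
For instance, at b:
  At b: ¬□(◇p ∨ r) is false, s is false, so ¬□(◇p ∨ r) ∧ s is false.
    At b: □(◇p ∨ r) is true, so ¬□(◇p ∨ r) is false.
      At b: □(◇p ∨ r) requires ◇p ∨ r at every successor {c}.
        At c: ◇p ∨ r is true.
      So □(◇p ∨ r) is true at b.
Satisfying worlds: {c}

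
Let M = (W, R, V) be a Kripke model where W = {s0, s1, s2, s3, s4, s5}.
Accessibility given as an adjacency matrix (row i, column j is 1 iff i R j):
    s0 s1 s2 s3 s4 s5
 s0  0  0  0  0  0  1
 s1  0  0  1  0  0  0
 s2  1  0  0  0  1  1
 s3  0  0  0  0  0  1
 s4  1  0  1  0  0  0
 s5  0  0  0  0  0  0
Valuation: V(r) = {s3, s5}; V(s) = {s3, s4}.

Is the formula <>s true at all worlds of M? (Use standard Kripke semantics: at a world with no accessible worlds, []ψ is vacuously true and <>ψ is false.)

No

Let φ = <>s. Evaluate φ at each world:
  s0 (successors {s5}): φ is false.
  s1 (successors {s2}): φ is false.
  s2 (successors {s0, s4, s5}): φ is true.
  s3 (successors {s5}): φ is false.
  s4 (successors {s0, s2}): φ is false.
  s5 (successors ∅): φ is false.
Detail at s0 (counterexample):
  At s0: <>s requires s at some successor in {s5}.
    At s5: s is false.
  So <>s is false at s0.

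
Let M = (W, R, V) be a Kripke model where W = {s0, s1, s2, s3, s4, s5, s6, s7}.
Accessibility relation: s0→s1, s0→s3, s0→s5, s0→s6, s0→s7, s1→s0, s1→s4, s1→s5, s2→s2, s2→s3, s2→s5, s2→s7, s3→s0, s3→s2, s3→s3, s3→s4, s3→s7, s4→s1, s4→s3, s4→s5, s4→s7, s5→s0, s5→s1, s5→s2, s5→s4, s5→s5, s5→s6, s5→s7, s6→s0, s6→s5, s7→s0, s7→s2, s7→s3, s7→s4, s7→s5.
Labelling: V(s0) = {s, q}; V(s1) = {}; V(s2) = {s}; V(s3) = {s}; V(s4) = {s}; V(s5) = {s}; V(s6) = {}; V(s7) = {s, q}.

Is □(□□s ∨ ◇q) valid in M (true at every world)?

Yes

Let φ = □(□□s ∨ ◇q). Evaluate φ at each world:
  s0 (successors {s1, s3, s5, s6, s7}): φ is true.
  s1 (successors {s0, s4, s5}): φ is true.
  s2 (successors {s2, s3, s5, s7}): φ is true.
  s3 (successors {s0, s2, s3, s4, s7}): φ is true.
  s4 (successors {s1, s3, s5, s7}): φ is true.
  s5 (successors {s0, s1, s2, s4, s5, s6, s7}): φ is true.
  s6 (successors {s0, s5}): φ is true.
  s7 (successors {s0, s2, s3, s4, s5}): φ is true.
For instance, at s2:
  At s2: □(□□s ∨ ◇q) requires □□s ∨ ◇q at every successor {s2, s3, s5, s7}.
    At s2: □□s ∨ ◇q is true.
    At s3: □□s ∨ ◇q is true.
    At s5: □□s ∨ ◇q is true.
    At s7: □□s ∨ ◇q is true.
  So □(□□s ∨ ◇q) is true at s2.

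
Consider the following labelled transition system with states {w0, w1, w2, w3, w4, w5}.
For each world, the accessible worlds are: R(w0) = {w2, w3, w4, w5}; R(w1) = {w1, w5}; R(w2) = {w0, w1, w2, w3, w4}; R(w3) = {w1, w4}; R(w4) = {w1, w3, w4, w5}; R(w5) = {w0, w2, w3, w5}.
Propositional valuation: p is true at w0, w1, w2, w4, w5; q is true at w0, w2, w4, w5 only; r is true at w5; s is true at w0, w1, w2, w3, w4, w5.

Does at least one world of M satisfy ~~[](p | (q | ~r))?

Yes

Let φ = ~~[](p | (q | ~r)). Evaluate φ at each world:
  w0 (successors {w2, w3, w4, w5}): φ is true.
  w1 (successors {w1, w5}): φ is true.
  w2 (successors {w0, w1, w2, w3, w4}): φ is true.
  w3 (successors {w1, w4}): φ is true.
  w4 (successors {w1, w3, w4, w5}): φ is true.
  w5 (successors {w0, w2, w3, w5}): φ is true.
Detail at w0 (witness):
  At w0: ~[](p | (q | ~r)) is false, so ~~[](p | (q | ~r)) is true.
    At w0: [](p | (q | ~r)) is true, so ~[](p | (q | ~r)) is false.
      At w0: [](p | (q | ~r)) requires p | (q | ~r) at every successor {w2, w3, w4, w5}.
        At w2: p | (q | ~r) is true.
        At w3: p | (q | ~r) is true.
        At w4: p | (q | ~r) is true.
        At w5: p | (q | ~r) is true.
      So [](p | (q | ~r)) is true at w0.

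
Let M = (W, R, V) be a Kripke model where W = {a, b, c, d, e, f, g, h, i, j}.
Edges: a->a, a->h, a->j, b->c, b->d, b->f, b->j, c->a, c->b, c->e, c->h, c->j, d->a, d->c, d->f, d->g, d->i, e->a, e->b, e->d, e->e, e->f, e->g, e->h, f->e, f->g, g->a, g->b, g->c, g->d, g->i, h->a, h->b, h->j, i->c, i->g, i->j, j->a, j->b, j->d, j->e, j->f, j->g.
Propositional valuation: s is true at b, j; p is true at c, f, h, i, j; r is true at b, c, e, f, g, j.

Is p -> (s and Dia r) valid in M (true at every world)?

Let φ = p -> (s and Dia r). Evaluate φ at each world:
  a (successors {a, h, j}): φ is true.
  b (successors {c, d, f, j}): φ is true.
  c (successors {a, b, e, h, j}): φ is false.
  d (successors {a, c, f, g, i}): φ is true.
  e (successors {a, b, d, e, f, g, h}): φ is true.
  f (successors {e, g}): φ is false.
  g (successors {a, b, c, d, i}): φ is true.
  h (successors {a, b, j}): φ is false.
  i (successors {c, g, j}): φ is false.
  j (successors {a, b, d, e, f, g}): φ is true.
Detail at c (counterexample):
  At c: p is true, s and Dia r is false, so p -> (s and Dia r) is false.
    At c: s is false, Dia r is true, so s and Dia r is false.
      At c: Dia r requires r at some successor in {a, b, e, h, j}.
        r holds at b, so Dia r is true at c.

No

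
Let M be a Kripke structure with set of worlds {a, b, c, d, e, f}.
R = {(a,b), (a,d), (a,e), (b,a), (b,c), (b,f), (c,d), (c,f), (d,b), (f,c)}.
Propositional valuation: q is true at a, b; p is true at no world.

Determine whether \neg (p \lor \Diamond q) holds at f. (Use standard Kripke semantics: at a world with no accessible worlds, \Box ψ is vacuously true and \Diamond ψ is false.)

At f: p \lor \Diamond q is false, so \neg (p \lor \Diamond q) is true.
  At f: p is false, \Diamond q is false, so p \lor \Diamond q is false.
    At f: \Diamond q requires q at some successor in {c}.
      At c: q is false.
    So \Diamond q is false at f.

Yes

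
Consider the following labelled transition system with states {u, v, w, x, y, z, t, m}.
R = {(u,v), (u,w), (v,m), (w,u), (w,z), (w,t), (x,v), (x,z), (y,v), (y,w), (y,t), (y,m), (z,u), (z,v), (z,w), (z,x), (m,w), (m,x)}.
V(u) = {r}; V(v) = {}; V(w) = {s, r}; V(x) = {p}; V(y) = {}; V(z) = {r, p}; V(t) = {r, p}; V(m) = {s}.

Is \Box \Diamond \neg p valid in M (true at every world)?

No

Let φ = \Box \Diamond \neg p. Evaluate φ at each world:
  u (successors {v, w}): φ is true.
  v (successors {m}): φ is true.
  w (successors {u, z, t}): φ is false.
  x (successors {v, z}): φ is true.
  y (successors {v, w, t, m}): φ is false.
  z (successors {u, v, w, x}): φ is true.
  t (successors ∅): φ is true.
  m (successors {w, x}): φ is true.
Detail at w (counterexample):
  At w: \Box \Diamond \neg p requires \Diamond \neg p at every successor {u, z, t}.
    \Diamond \neg p fails at t, so \Box \Diamond \neg p is false at w.
      At t: no accessible worlds, so \Diamond \neg p is false.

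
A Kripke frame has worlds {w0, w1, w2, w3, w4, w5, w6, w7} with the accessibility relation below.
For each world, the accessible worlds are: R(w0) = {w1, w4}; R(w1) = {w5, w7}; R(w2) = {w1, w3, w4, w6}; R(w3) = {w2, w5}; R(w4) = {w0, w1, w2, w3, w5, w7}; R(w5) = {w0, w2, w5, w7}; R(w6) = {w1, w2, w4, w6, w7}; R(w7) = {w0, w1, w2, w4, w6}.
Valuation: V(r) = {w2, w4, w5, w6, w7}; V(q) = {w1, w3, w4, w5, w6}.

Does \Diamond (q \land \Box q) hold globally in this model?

No

Let φ = \Diamond (q \land \Box q). Evaluate φ at each world:
  w0 (successors {w1, w4}): φ is false.
  w1 (successors {w5, w7}): φ is false.
  w2 (successors {w1, w3, w4, w6}): φ is false.
  w3 (successors {w2, w5}): φ is false.
  w4 (successors {w0, w1, w2, w3, w5, w7}): φ is false.
  w5 (successors {w0, w2, w5, w7}): φ is false.
  w6 (successors {w1, w2, w4, w6, w7}): φ is false.
  w7 (successors {w0, w1, w2, w4, w6}): φ is false.
Detail at w0 (counterexample):
  At w0: \Diamond (q \land \Box q) requires q \land \Box q at some successor in {w1, w4}.
    At w1: q \land \Box q is false.
    At w4: q \land \Box q is false.
  So \Diamond (q \land \Box q) is false at w0.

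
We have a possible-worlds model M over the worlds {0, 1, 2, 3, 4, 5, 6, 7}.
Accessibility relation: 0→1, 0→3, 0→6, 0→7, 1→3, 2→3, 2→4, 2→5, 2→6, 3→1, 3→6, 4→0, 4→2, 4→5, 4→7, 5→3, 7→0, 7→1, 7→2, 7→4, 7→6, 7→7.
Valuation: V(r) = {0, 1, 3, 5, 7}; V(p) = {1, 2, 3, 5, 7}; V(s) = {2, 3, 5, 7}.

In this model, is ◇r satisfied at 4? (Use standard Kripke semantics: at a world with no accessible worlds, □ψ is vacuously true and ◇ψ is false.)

Recall that ◇ψ holds at a world iff ψ holds at some accessible world.
At 4: ◇r requires r at some successor in {0, 2, 5, 7}.
  r holds at 0, so ◇r is true at 4.

Yes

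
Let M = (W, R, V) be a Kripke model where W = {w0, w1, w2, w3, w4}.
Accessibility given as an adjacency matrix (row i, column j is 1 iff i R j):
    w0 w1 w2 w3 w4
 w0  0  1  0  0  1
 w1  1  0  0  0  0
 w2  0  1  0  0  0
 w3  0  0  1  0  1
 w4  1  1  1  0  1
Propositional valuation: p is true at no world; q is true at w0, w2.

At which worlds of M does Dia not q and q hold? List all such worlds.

w0, w2

Let φ = Dia not q and q. Evaluate φ at each world:
  w0 (successors {w1, w4}): φ is true.
  w1 (successors {w0}): φ is false.
  w2 (successors {w1}): φ is true.
  w3 (successors {w2, w4}): φ is false.
  w4 (successors {w0, w1, w2, w4}): φ is false.
For instance, at w2:
  At w2: Dia not q is true, q is true, so Dia not q and q is true.
    At w2: Dia not q requires not q at some successor in {w1}.
      not q holds at w1, so Dia not q is true at w2.
Satisfying worlds: {w0, w2}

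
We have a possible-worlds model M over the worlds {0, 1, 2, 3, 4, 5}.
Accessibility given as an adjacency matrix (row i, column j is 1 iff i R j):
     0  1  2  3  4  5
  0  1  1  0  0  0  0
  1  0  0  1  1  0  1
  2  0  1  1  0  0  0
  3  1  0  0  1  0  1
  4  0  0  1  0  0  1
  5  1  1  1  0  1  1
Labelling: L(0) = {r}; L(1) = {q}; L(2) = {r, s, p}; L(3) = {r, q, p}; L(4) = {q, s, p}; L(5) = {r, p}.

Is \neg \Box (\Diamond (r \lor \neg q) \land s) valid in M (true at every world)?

Yes

Let φ = \neg \Box (\Diamond (r \lor \neg q) \land s). Evaluate φ at each world:
  0 (successors {0, 1}): φ is true.
  1 (successors {2, 3, 5}): φ is true.
  2 (successors {1, 2}): φ is true.
  3 (successors {0, 3, 5}): φ is true.
  4 (successors {2, 5}): φ is true.
  5 (successors {0, 1, 2, 4, 5}): φ is true.
For instance, at 0:
  At 0: \Box (\Diamond (r \lor \neg q) \land s) is false, so \neg \Box (\Diamond (r \lor \neg q) \land s) is true.
    At 0: \Box (\Diamond (r \lor \neg q) \land s) requires \Diamond (r \lor \neg q) \land s at every successor {0, 1}.
      \Diamond (r \lor \neg q) \land s fails at 0, so \Box (\Diamond (r \lor \neg q) \land s) is false at 0.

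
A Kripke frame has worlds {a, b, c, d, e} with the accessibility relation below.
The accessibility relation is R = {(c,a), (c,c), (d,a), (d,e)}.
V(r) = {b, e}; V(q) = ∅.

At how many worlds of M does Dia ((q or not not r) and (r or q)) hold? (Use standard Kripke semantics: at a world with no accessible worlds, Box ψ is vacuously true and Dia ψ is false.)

Let φ = Dia ((q or not not r) and (r or q)). Evaluate φ at each world:
  a (successors ∅): φ is false.
  b (successors ∅): φ is false.
  c (successors {a, c}): φ is false.
  d (successors {a, e}): φ is true.
  e (successors ∅): φ is false.
For instance, at d:
  At d: Dia ((q or not not r) and (r or q)) requires (q or not not r) and (r or q) at some successor in {a, e}.
    (q or not not r) and (r or q) holds at e, so Dia ((q or not not r) and (r or q)) is true at d.
Satisfying worlds: {d}

1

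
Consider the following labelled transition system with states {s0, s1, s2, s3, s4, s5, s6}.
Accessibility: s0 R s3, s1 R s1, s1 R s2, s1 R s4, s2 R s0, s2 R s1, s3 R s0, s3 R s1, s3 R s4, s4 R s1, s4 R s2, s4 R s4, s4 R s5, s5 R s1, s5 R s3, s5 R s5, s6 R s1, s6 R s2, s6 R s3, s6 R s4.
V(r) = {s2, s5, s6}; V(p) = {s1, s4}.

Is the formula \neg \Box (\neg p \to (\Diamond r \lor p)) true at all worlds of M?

Yes

Recall that \Box ψ holds at a world iff ψ holds at every accessible world, and \Diamond ψ holds iff ψ holds at some accessible world.
Let φ = \neg \Box (\neg p \to (\Diamond r \lor p)). Evaluate φ at each world:
  s0 (successors {s3}): φ is true.
  s1 (successors {s1, s2, s4}): φ is true.
  s2 (successors {s0, s1}): φ is true.
  s3 (successors {s0, s1, s4}): φ is true.
  s4 (successors {s1, s2, s4, s5}): φ is true.
  s5 (successors {s1, s3, s5}): φ is true.
  s6 (successors {s1, s2, s3, s4}): φ is true.
For instance, at s2:
  At s2: \Box (\neg p \to (\Diamond r \lor p)) is false, so \neg \Box (\neg p \to (\Diamond r \lor p)) is true.
    At s2: \Box (\neg p \to (\Diamond r \lor p)) requires \neg p \to (\Diamond r \lor p) at every successor {s0, s1}.
      \neg p \to (\Diamond r \lor p) fails at s0, so \Box (\neg p \to (\Diamond r \lor p)) is false at s2.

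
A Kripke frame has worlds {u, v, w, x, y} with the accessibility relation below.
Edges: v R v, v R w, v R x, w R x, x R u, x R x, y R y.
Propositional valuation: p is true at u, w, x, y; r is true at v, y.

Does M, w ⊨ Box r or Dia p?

At w: Box r is false, Dia p is true, so Box r or Dia p is true.
  At w: Box r requires r at every successor {x}.
    r fails at x, so Box r is false at w.
  At w: Dia p requires p at some successor in {x}.
    p holds at x, so Dia p is true at w.

Yes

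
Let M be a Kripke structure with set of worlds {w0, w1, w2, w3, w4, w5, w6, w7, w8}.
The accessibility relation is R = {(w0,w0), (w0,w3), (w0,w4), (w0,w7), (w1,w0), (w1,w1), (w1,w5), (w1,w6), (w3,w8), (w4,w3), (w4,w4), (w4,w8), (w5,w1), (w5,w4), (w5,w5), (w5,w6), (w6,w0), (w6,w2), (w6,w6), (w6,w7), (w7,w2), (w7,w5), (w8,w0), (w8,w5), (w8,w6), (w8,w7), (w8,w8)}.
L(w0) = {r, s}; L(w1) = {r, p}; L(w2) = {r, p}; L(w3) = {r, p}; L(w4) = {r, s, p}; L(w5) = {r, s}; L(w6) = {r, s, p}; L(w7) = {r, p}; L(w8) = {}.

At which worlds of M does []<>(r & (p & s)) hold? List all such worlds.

Let φ = []<>(r & (p & s)). Evaluate φ at each world:
  w0 (successors {w0, w3, w4, w7}): φ is false.
  w1 (successors {w0, w1, w5, w6}): φ is true.
  w2 (successors ∅): φ is true.
  w3 (successors {w8}): φ is true.
  w4 (successors {w3, w4, w8}): φ is false.
  w5 (successors {w1, w4, w5, w6}): φ is true.
  w6 (successors {w0, w2, w6, w7}): φ is false.
  w7 (successors {w2, w5}): φ is false.
  w8 (successors {w0, w5, w6, w7, w8}): φ is false.
For instance, at w4:
  At w4: []<>(r & (p & s)) requires <>(r & (p & s)) at every successor {w3, w4, w8}.
    <>(r & (p & s)) fails at w3, so []<>(r & (p & s)) is false at w4.
      At w3: <>(r & (p & s)) requires r & (p & s) at some successor in {w8}.
        At w8: r & (p & s) is false.
      So <>(r & (p & s)) is false at w3.
Satisfying worlds: {w1, w2, w3, w5}

w1, w2, w3, w5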